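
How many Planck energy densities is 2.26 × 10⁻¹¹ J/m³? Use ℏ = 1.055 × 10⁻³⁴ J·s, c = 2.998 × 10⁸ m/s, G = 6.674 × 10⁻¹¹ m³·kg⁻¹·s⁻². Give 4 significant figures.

4.879 × 10⁻¹²⁵

Planck energy density: u_P = c⁷/(ℏG²) = 4.632 × 10¹¹³ J/m³.
2.26 × 10⁻¹¹ / 4.632 × 10¹¹³ = 4.879 × 10⁻¹²⁵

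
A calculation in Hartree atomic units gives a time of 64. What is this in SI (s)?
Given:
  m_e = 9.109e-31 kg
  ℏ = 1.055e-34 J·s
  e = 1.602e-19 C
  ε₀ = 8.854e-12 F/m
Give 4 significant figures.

1.551e-15 s

One atomic unit of time: τ_au = (4πε₀)²ℏ³/(m_e e⁴) = 2.423e-17 s.
64 × 2.423e-17 s = 1.551e-15 s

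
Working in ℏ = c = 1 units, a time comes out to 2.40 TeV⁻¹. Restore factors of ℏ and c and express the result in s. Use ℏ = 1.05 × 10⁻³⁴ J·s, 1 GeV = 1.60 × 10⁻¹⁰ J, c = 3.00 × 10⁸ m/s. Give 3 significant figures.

A time is [E]⁻¹ in ℏ=c=1; restore one factor of ℏ.
1 GeV⁻¹ → ℏ × (1 GeV in J)⁻¹ = 6.56 × 10⁻²⁵ s.
Convert the energy scale: 2.40 TeV⁻¹ = 2.40 × 10⁻³ GeV⁻¹.
Result: 2.40 × 10⁻³ × 6.56 × 10⁻²⁵ = 1.57 × 10⁻²⁷ s.

1.57 × 10⁻²⁷ s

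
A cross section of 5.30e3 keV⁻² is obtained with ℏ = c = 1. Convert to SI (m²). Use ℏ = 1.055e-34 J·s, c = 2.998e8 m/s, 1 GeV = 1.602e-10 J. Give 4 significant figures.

Area is [L]² = [E]⁻²·(ℏc)²; restore (ℏc)².
1 GeV⁻² → (ℏc)² × (1 GeV in J)⁻² = 3.898e-32 m².
Convert the energy scale: 5.30e3 keV⁻² = 5.30e15 GeV⁻².
Result: 5.30e15 × 3.898e-32 = 2.066e-16 m².

2.066e-16 m²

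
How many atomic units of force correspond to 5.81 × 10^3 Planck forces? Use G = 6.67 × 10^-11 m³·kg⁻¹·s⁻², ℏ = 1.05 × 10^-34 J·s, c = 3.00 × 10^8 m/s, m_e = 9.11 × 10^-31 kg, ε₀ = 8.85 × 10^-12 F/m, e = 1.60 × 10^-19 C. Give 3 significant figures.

Planck force: F_P = c⁴/G = 1.21 × 10^44 N
atomic unit of force: F_au = E_h/a₀ = m_e²e⁶/((4πε₀)³ℏ⁴) = 8.33 × 10^-8 N
5.81 × 10^3 × 1.21 × 10^44 / 8.33 × 10^-8 = 8.47 × 10^54

8.47 × 10^54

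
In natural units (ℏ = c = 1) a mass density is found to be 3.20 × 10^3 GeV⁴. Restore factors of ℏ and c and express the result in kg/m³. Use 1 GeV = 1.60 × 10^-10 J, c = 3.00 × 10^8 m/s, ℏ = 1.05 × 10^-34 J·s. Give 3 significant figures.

7.46 × 10^23 kg/m³

Mass density is [E]/(c²[L]³) = [E]⁴/(ℏ³c⁵).
1 GeV⁴ → 1/(ℏ³c⁵) × (1 GeV in J)⁴ = 2.33 × 10^20 kg/m³.
Result: 3.20 × 10^3 × 2.33 × 10^20 = 7.46 × 10^23 kg/m³.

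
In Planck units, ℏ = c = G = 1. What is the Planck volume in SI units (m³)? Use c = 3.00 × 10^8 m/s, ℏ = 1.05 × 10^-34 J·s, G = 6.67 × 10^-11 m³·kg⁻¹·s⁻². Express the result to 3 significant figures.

From ℏ = c = G = 1 the volume scale is V_P = (ℏG/c³)^(3/2).
  = √(1.75 × 10^-209)
  = 4.18 × 10^-105 m³

4.18 × 10^-105 m³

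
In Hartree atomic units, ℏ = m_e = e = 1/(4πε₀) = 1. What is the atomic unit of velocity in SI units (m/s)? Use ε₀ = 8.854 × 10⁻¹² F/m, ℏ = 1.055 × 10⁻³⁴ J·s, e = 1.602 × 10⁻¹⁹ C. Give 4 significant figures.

From ℏ = m_e = e = 1/(4πε₀) = 1 the velocity scale is v_au = e²/(4πε₀ℏ).
  = 2.566 × 10⁻³⁸ / 1.174 × 10⁻⁴⁴
  = 2.186 × 10⁶ m/s

2.186 × 10⁶ m/s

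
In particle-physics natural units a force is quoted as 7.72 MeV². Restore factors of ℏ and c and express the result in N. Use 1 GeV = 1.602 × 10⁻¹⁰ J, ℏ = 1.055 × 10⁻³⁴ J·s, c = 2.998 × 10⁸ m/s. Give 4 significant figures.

6.264 N

Force is [E]/[L] = [E]²/(ℏc); restore (ℏc)⁻¹.
1 GeV² → 1/(ℏc) × (1 GeV in J)² = 8.114 × 10⁵ N.
Convert the energy scale: 7.72 MeV² = 7.72 × 10⁻⁶ GeV².
Result: 7.72 × 10⁻⁶ × 8.114 × 10⁵ = 6.264 N.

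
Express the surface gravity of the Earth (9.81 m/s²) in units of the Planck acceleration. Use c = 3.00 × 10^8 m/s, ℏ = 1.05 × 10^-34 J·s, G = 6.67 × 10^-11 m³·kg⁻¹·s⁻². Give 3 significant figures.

Planck acceleration: a_P = √(c⁷/(ℏG)) = 5.59 × 10^51 m/s².
9.81 / 5.59 × 10^51 = 1.76 × 10^-51

1.76 × 10^-51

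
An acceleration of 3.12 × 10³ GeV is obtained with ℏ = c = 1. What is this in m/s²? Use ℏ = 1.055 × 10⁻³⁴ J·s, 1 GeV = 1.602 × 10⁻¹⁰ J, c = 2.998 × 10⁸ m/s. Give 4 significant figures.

1.420 × 10³⁶ m/s²

Acceleration is [L]/[T]² = c·[E]/ℏ.
1 GeV → c/ℏ × (1 GeV in J) = 4.552 × 10³² m/s².
Result: 3.12 × 10³ × 4.552 × 10³² = 1.420 × 10³⁶ m/s².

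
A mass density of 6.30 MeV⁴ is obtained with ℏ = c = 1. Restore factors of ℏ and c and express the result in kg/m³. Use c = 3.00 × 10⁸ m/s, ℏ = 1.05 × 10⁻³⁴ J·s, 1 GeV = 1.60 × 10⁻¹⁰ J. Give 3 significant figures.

Mass density is [E]/(c²[L]³) = [E]⁴/(ℏ³c⁵).
1 GeV⁴ → 1/(ℏ³c⁵) × (1 GeV in J)⁴ = 2.33 × 10²⁰ kg/m³.
Convert the energy scale: 6.30 MeV⁴ = 6.30 × 10⁻¹² GeV⁴.
Result: 6.30 × 10⁻¹² × 2.33 × 10²⁰ = 1.47 × 10⁹ kg/m³.

1.47 × 10⁹ kg/m³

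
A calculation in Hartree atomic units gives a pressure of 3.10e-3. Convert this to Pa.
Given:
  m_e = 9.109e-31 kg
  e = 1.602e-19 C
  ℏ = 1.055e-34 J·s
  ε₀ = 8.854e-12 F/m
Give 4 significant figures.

9.080e10 Pa

One atomic unit of pressure: P_au = E_h/a₀³ = m_e⁴e¹⁰/((4πε₀)⁵ℏ⁸) = 2.929e13 Pa.
3.10e-3 × 2.929e13 Pa = 9.080e10 Pa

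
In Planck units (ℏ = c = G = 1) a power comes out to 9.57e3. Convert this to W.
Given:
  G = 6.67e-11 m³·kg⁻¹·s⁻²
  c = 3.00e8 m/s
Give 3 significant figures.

One Planck power: P_P = c⁵/G = 3.64e52 W.
9.57e3 × 3.64e52 W = 3.49e56 W

3.49e56 W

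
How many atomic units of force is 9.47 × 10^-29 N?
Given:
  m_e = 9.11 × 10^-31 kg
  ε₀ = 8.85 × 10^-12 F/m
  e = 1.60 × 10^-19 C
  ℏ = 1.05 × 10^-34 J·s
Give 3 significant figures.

atomic unit of force: F_au = E_h/a₀ = m_e²e⁶/((4πε₀)³ℏ⁴) = 8.33 × 10^-8 N.
9.47 × 10^-29 / 8.33 × 10^-8 = 1.14 × 10^-21

1.14 × 10^-21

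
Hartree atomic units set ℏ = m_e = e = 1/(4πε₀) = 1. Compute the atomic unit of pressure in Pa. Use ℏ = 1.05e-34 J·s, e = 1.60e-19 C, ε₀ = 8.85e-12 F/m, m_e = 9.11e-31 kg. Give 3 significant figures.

3.01e13 Pa

Dimensional analysis gives P_au = E_h/a₀³ = m_e⁴e¹⁰/((4πε₀)⁵ℏ⁸).
E_h = 4.38e-18 J
a₀ = 5.26e-11 m
E_h/a₀³ = 3.01e13 Pa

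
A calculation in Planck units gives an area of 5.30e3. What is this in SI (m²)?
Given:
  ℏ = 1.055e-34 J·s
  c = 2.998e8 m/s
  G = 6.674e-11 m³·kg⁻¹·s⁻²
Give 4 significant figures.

One Planck area: A_P = ℏG/c³ = 2.613e-70 m².
5.30e3 × 2.613e-70 m² = 1.385e-66 m²

1.385e-66 m²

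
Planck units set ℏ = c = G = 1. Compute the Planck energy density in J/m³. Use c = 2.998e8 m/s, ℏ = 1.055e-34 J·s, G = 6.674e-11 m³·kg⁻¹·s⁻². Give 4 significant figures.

Dimensional analysis gives u_P = c⁷/(ℏG²).
  = 2.177e59 / 4.699e-55
  = 4.632e113 J/m³

4.632e113 J/m³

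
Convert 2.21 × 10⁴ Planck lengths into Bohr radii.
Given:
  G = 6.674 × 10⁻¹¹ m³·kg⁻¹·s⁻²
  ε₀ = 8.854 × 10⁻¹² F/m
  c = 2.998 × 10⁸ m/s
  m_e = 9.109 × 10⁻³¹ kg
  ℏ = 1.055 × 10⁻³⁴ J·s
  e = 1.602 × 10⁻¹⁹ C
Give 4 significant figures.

6.744 × 10⁻²¹

Planck length: ℓ_P = √(ℏG/c³) = 1.616 × 10⁻³⁵ m
Bohr radius: a₀ = 4πε₀ℏ²/(m_e e²) = 5.297 × 10⁻¹¹ m
2.21 × 10⁴ × 1.616 × 10⁻³⁵ / 5.297 × 10⁻¹¹ = 6.744 × 10⁻²¹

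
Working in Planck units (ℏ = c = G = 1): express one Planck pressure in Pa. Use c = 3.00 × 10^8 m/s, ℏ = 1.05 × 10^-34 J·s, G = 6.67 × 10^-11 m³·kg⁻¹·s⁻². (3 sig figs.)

4.68 × 10^113 Pa

The unique combination of the constants set to 1 with dimensions of pressure is p_P = c⁷/(ℏG²).
  = 2.19 × 10^59 / 4.67 × 10^-55
  = 4.68 × 10^113 Pa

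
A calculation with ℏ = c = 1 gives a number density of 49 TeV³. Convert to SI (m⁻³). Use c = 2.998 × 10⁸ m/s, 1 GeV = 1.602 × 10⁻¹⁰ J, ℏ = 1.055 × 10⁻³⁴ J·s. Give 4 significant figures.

Number density is [L]⁻³ = [E]³/(ℏc)³.
1 GeV³ → 1/(ℏc)³ × (1 GeV in J)³ = 1.299 × 10⁴⁷ m⁻³.
Convert the energy scale: 49 TeV³ = 4.90 × 10¹⁰ GeV³.
Result: 4.90 × 10¹⁰ × 1.299 × 10⁴⁷ = 6.367 × 10⁵⁷ m⁻³.

6.367 × 10⁵⁷ m⁻³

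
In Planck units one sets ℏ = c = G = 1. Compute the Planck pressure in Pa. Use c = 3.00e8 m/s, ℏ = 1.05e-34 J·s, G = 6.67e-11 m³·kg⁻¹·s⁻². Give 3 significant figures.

4.68e113 Pa

p_P = c⁷/(ℏG²)
  = 2.19e59 / 4.67e-55
  = 4.68e113 Pa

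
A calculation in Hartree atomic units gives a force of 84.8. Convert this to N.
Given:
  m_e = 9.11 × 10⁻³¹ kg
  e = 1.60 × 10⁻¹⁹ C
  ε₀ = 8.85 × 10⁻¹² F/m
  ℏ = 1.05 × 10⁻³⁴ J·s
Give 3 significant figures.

7.06 × 10⁻⁶ N

One atomic unit of force: F_au = E_h/a₀ = m_e²e⁶/((4πε₀)³ℏ⁴) = 8.33 × 10⁻⁸ N.
84.8 × 8.33 × 10⁻⁸ N = 7.06 × 10⁻⁶ N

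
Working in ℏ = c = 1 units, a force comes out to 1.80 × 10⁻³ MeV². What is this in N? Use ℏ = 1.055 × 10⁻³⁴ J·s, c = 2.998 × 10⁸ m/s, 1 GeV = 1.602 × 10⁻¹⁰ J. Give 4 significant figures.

1.461 × 10⁻³ N

Force is [E]/[L] = [E]²/(ℏc); restore (ℏc)⁻¹.
1 GeV² → 1/(ℏc) × (1 GeV in J)² = 8.114 × 10⁵ N.
Convert the energy scale: 1.80 × 10⁻³ MeV² = 1.80 × 10⁻⁹ GeV².
Result: 1.80 × 10⁻⁹ × 8.114 × 10⁵ = 1.461 × 10⁻³ N.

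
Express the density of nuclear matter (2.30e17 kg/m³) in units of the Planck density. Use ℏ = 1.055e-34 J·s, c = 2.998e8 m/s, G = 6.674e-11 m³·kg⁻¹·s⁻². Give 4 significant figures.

Planck density: ρ_P = c⁵/(ℏG²) = 5.154e96 kg/m³.
2.30e17 / 5.154e96 = 4.463e-80

4.463e-80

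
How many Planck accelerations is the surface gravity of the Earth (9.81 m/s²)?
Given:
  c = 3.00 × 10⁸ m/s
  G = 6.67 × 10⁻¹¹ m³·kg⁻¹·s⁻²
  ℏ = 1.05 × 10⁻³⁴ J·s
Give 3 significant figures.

Planck acceleration: a_P = √(c⁷/(ℏG)) = 5.59 × 10⁵¹ m/s².
9.81 / 5.59 × 10⁵¹ = 1.76 × 10⁻⁵¹

1.76 × 10⁻⁵¹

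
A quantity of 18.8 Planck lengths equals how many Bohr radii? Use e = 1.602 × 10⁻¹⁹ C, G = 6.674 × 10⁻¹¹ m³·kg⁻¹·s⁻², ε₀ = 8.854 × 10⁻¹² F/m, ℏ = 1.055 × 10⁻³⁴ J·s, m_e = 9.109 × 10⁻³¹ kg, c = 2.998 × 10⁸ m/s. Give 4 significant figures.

5.737 × 10⁻²⁴

Planck length: ℓ_P = √(ℏG/c³) = 1.616 × 10⁻³⁵ m
Bohr radius: a₀ = 4πε₀ℏ²/(m_e e²) = 5.297 × 10⁻¹¹ m
18.8 × 1.616 × 10⁻³⁵ / 5.297 × 10⁻¹¹ = 5.737 × 10⁻²⁴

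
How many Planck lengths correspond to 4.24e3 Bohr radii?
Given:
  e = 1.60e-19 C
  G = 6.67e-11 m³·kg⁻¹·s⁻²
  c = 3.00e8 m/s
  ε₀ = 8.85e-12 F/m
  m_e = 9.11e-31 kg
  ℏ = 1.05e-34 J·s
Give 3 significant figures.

1.38e28

Bohr radius: a₀ = 4πε₀ℏ²/(m_e e²) = 5.26e-11 m
Planck length: ℓ_P = √(ℏG/c³) = 1.61e-35 m
4.24e3 × 5.26e-11 / 1.61e-35 = 1.38e28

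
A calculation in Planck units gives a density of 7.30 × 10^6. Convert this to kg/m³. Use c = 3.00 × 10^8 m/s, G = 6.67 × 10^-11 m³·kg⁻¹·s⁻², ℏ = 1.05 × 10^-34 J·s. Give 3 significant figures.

One Planck density: ρ_P = c⁵/(ℏG²) = 5.20 × 10^96 kg/m³.
7.30 × 10^6 × 5.20 × 10^96 kg/m³ = 3.80 × 10^103 kg/m³

3.80 × 10^103 kg/m³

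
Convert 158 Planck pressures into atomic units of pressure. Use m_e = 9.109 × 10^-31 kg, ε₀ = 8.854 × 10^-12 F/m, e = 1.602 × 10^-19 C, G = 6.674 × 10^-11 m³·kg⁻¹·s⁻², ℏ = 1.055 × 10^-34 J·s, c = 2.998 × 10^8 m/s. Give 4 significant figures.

Planck pressure: p_P = c⁷/(ℏG²) = 4.632 × 10^113 Pa
atomic unit of pressure: P_au = E_h/a₀³ = m_e⁴e¹⁰/((4πε₀)⁵ℏ⁸) = 2.929 × 10^13 Pa
158 × 4.632 × 10^113 / 2.929 × 10^13 = 2.499 × 10^102

2.499 × 10^102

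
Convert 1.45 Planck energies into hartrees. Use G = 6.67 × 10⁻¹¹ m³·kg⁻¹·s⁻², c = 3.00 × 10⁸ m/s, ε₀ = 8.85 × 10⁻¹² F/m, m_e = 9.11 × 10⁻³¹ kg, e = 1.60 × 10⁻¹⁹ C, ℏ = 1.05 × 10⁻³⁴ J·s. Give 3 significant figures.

Planck energy: E_P = √(ℏc⁵/G) = 1.96 × 10⁹ J
hartree: E_h = m_e e⁴/(4πε₀ℏ)² = 4.38 × 10⁻¹⁸ J
1.45 × 1.96 × 10⁹ / 4.38 × 10⁻¹⁸ = 6.48 × 10²⁶

6.48 × 10²⁶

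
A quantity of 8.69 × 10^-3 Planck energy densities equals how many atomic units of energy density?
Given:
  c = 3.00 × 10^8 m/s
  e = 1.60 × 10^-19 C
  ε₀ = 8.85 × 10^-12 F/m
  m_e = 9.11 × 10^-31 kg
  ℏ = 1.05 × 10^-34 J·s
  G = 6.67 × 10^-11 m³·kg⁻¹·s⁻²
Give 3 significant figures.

1.35 × 10^98

Planck energy density: u_P = c⁷/(ℏG²) = 4.68 × 10^113 J/m³
atomic unit of energy density: u_au = E_h/a₀³ = m_e⁴e¹⁰/((4πε₀)⁵ℏ⁸) = 3.01 × 10^13 J/m³
8.69 × 10^-3 × 4.68 × 10^113 / 3.01 × 10^13 = 1.35 × 10^98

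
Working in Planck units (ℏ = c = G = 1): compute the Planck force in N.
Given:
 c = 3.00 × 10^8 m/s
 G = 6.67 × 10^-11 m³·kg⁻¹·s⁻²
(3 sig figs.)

1.21 × 10^44 N

The unique combination of the constants set to 1 with dimensions of force is F_P = c⁴/G.
  = 8.10 × 10^33 / 6.67 × 10^-11
  = 1.21 × 10^44 N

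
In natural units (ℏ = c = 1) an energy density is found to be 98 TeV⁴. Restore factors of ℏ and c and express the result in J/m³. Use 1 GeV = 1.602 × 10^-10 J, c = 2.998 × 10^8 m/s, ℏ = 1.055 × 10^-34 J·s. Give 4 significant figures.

2.040 × 10^51 J/m³

[E]/[L]³ = [E]⁴/(ℏc)³; restore (ℏc)⁻³.
1 GeV⁴ → 1/(ℏc)³ × (1 GeV in J)⁴ = 2.082 × 10^37 J/m³.
Convert the energy scale: 98 TeV⁴ = 9.80 × 10^13 GeV⁴.
Result: 9.80 × 10^13 × 2.082 × 10^37 = 2.040 × 10^51 J/m³.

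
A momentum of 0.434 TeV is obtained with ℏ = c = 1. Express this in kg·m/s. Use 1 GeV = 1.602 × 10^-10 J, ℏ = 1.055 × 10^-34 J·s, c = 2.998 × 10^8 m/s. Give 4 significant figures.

2.319 × 10^-16 kg·m/s

Momentum is [E]/c; divide by c.
1 GeV → 1/c × (1 GeV in J) = 5.344 × 10^-19 kg·m/s.
Convert the energy scale: 0.434 TeV = 434 GeV.
Result: 434 × 5.344 × 10^-19 = 2.319 × 10^-16 kg·m/s.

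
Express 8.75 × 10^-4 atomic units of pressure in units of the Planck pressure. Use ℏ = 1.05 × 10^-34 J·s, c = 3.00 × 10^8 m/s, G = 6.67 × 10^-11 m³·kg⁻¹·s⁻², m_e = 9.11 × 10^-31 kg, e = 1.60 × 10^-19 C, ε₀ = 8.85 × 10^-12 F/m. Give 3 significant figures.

5.63 × 10^-104

atomic unit of pressure: P_au = E_h/a₀³ = m_e⁴e¹⁰/((4πε₀)⁵ℏ⁸) = 3.01 × 10^13 Pa
Planck pressure: p_P = c⁷/(ℏG²) = 4.68 × 10^113 Pa
8.75 × 10^-4 × 3.01 × 10^13 / 4.68 × 10^113 = 5.63 × 10^-104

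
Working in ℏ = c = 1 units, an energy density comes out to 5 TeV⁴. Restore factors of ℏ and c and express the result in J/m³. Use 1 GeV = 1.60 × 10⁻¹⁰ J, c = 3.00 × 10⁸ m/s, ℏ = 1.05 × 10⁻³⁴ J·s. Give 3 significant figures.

1.05 × 10⁵⁰ J/m³

[E]/[L]³ = [E]⁴/(ℏc)³; restore (ℏc)⁻³.
1 GeV⁴ → 1/(ℏc)³ × (1 GeV in J)⁴ = 2.10 × 10³⁷ J/m³.
Convert the energy scale: 5 TeV⁴ = 5.00 × 10¹² GeV⁴.
Result: 5.00 × 10¹² × 2.10 × 10³⁷ = 1.05 × 10⁵⁰ J/m³.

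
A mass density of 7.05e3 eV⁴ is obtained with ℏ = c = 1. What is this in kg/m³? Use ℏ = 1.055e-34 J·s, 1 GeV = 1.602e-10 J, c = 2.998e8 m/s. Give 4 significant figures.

1.633e-12 kg/m³

Mass density is [E]/(c²[L]³) = [E]⁴/(ℏ³c⁵).
1 GeV⁴ → 1/(ℏ³c⁵) × (1 GeV in J)⁴ = 2.316e20 kg/m³.
Convert the energy scale: 7.05e3 eV⁴ = 7.05e-33 GeV⁴.
Result: 7.05e-33 × 2.316e20 = 1.633e-12 kg/m³.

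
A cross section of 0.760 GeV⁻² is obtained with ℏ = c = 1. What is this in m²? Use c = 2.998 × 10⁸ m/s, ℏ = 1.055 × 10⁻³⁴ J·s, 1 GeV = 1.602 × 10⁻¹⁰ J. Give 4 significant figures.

Area is [L]² = [E]⁻²·(ℏc)²; restore (ℏc)².
1 GeV⁻² → (ℏc)² × (1 GeV in J)⁻² = 3.898 × 10⁻³² m².
Result: 0.760 × 3.898 × 10⁻³² = 2.962 × 10⁻³² m².

2.962 × 10⁻³² m²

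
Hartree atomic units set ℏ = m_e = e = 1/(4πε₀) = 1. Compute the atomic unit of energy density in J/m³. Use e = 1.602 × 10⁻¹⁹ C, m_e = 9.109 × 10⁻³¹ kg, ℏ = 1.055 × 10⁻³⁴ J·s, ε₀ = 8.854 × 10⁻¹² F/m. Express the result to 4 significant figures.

2.929 × 10¹³ J/m³

From ℏ = m_e = e = 1/(4πε₀) = 1 the energy density scale is u_au = E_h/a₀³ = m_e⁴e¹⁰/((4πε₀)⁵ℏ⁸).
E_h = 4.354 × 10⁻¹⁸ J
a₀ = 5.297 × 10⁻¹¹ m
E_h/a₀³ = 2.929 × 10¹³ J/m³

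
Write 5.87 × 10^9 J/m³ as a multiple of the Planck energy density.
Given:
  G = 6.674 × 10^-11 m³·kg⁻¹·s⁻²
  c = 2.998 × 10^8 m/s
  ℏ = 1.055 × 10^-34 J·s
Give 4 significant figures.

Planck energy density: u_P = c⁷/(ℏG²) = 4.632 × 10^113 J/m³.
5.87 × 10^9 / 4.632 × 10^113 = 1.267 × 10^-104

1.267 × 10^-104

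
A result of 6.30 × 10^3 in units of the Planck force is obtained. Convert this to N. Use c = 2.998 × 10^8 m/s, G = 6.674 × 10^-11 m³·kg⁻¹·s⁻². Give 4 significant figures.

7.626 × 10^47 N

One Planck force: F_P = c⁴/G = 1.210 × 10^44 N.
6.30 × 10^3 × 1.210 × 10^44 N = 7.626 × 10^47 N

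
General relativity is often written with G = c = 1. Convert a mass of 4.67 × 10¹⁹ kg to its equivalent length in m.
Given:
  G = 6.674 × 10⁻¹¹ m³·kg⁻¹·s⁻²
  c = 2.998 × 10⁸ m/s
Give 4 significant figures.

3.468 × 10⁻⁸ m

In G = c = 1 units mass has dimensions of length; the conversion factor is G/c².
4.67 × 10¹⁹ kg × (G/c²) = 3.468 × 10⁻⁸ m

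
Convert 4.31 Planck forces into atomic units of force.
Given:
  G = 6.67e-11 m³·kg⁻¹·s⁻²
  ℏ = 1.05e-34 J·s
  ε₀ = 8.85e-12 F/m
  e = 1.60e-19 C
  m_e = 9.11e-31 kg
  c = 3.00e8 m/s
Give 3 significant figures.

6.28e51

Planck force: F_P = c⁴/G = 1.21e44 N
atomic unit of force: F_au = E_h/a₀ = m_e²e⁶/((4πε₀)³ℏ⁴) = 8.33e-8 N
4.31 × 1.21e44 / 8.33e-8 = 6.28e51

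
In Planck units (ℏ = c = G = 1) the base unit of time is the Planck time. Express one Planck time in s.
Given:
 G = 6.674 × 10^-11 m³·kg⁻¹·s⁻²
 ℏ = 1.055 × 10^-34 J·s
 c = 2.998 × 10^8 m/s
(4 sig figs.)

5.392 × 10^-44 s

t_P = √(ℏG/c⁵)
  = √(2.907 × 10^-87)
  = 5.392 × 10^-44 s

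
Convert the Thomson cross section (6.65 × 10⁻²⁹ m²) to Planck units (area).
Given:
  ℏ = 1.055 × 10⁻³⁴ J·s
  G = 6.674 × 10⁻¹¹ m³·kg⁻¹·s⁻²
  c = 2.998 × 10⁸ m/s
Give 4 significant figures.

Planck area: A_P = ℏG/c³ = 2.613 × 10⁻⁷⁰ m².
6.65 × 10⁻²⁹ / 2.613 × 10⁻⁷⁰ = 2.545 × 10⁴¹

2.545 × 10⁴¹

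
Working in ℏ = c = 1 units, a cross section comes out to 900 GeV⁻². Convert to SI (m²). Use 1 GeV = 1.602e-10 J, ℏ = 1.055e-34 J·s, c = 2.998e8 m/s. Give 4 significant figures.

Area is [L]² = [E]⁻²·(ℏc)²; restore (ℏc)².
1 GeV⁻² → (ℏc)² × (1 GeV in J)⁻² = 3.898e-32 m².
Result: 900 × 3.898e-32 = 3.508e-29 m².

3.508e-29 m²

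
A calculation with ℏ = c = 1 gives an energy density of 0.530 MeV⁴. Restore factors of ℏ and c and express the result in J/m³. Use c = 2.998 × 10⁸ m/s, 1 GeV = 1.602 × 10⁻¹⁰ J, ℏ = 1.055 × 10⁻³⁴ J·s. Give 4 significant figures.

1.103 × 10²⁵ J/m³

[E]/[L]³ = [E]⁴/(ℏc)³; restore (ℏc)⁻³.
1 GeV⁴ → 1/(ℏc)³ × (1 GeV in J)⁴ = 2.082 × 10³⁷ J/m³.
Convert the energy scale: 0.530 MeV⁴ = 5.30 × 10⁻¹³ GeV⁴.
Result: 5.30 × 10⁻¹³ × 2.082 × 10³⁷ = 1.103 × 10²⁵ J/m³.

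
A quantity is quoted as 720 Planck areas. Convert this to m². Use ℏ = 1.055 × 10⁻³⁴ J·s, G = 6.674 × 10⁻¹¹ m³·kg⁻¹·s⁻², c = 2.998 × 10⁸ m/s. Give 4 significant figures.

1.881 × 10⁻⁶⁷ m²

One Planck area: A_P = ℏG/c³ = 2.613 × 10⁻⁷⁰ m².
720 × 2.613 × 10⁻⁷⁰ m² = 1.881 × 10⁻⁶⁷ m²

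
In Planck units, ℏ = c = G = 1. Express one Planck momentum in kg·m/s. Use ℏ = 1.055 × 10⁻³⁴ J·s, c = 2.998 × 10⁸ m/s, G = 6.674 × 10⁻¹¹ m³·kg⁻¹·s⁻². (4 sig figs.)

6.527 kg·m/s

From ℏ = c = G = 1 the momentum scale is p_P = √(ℏc³/G).
  = √(42.60)
  = 6.527 kg·m/s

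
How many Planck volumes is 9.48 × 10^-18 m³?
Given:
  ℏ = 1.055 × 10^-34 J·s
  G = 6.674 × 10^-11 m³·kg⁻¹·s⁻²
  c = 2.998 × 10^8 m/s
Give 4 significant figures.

2.244 × 10^87

Planck volume: V_P = (ℏG/c³)^(3/2) = 4.224 × 10^-105 m³.
9.48 × 10^-18 / 4.224 × 10^-105 = 2.244 × 10^87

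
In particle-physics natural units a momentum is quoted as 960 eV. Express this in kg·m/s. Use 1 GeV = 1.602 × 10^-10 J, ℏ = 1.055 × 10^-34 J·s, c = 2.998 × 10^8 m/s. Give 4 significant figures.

Momentum is [E]/c; divide by c.
1 GeV → 1/c × (1 GeV in J) = 5.344 × 10^-19 kg·m/s.
Convert the energy scale: 960 eV = 9.60 × 10^-7 GeV.
Result: 9.60 × 10^-7 × 5.344 × 10^-19 = 5.130 × 10^-25 kg·m/s.

5.130 × 10^-25 kg·m/s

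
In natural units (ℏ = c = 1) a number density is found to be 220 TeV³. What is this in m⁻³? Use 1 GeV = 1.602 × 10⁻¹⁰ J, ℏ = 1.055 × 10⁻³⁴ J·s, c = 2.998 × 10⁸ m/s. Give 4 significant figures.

Number density is [L]⁻³ = [E]³/(ℏc)³.
1 GeV³ → 1/(ℏc)³ × (1 GeV in J)³ = 1.299 × 10⁴⁷ m⁻³.
Convert the energy scale: 220 TeV³ = 2.20 × 10¹¹ GeV³.
Result: 2.20 × 10¹¹ × 1.299 × 10⁴⁷ = 2.859 × 10⁵⁸ m⁻³.

2.859 × 10⁵⁸ m⁻³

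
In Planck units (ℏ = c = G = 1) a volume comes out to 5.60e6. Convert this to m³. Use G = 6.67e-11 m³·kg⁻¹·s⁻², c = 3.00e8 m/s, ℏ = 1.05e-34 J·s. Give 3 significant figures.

2.34e-98 m³

One Planck volume: V_P = (ℏG/c³)^(3/2) = 4.18e-105 m³.
5.60e6 × 4.18e-105 m³ = 2.34e-98 m³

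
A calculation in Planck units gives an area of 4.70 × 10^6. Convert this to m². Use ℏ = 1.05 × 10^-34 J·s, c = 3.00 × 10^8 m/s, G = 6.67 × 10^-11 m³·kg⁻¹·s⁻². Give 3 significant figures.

One Planck area: A_P = ℏG/c³ = 2.59 × 10^-70 m².
4.70 × 10^6 × 2.59 × 10^-70 m² = 1.22 × 10^-63 m²

1.22 × 10^-63 m²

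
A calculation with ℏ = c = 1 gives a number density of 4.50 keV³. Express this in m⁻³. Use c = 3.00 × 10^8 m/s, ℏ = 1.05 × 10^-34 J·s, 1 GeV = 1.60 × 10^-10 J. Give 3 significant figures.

5.90 × 10^29 m⁻³

Number density is [L]⁻³ = [E]³/(ℏc)³.
1 GeV³ → 1/(ℏc)³ × (1 GeV in J)³ = 1.31 × 10^47 m⁻³.
Convert the energy scale: 4.50 keV³ = 4.50 × 10^-18 GeV³.
Result: 4.50 × 10^-18 × 1.31 × 10^47 = 5.90 × 10^29 m⁻³.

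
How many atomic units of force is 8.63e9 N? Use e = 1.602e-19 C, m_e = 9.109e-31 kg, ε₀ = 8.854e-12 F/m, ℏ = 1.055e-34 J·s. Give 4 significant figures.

atomic unit of force: F_au = E_h/a₀ = m_e²e⁶/((4πε₀)³ℏ⁴) = 8.220e-8 N.
8.63e9 / 8.220e-8 = 1.050e17

1.050e17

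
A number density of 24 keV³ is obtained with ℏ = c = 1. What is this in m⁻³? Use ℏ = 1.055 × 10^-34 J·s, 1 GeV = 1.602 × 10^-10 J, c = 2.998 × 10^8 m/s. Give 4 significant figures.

3.119 × 10^30 m⁻³

Number density is [L]⁻³ = [E]³/(ℏc)³.
1 GeV³ → 1/(ℏc)³ × (1 GeV in J)³ = 1.299 × 10^47 m⁻³.
Convert the energy scale: 24 keV³ = 2.40 × 10^-17 GeV³.
Result: 2.40 × 10^-17 × 1.299 × 10^47 = 3.119 × 10^30 m⁻³.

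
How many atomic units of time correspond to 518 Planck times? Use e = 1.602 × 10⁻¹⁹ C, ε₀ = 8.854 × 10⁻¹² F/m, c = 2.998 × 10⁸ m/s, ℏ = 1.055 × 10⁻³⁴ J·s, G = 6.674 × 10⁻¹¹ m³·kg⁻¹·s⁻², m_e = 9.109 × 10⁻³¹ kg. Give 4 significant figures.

Planck time: t_P = √(ℏG/c⁵) = 5.392 × 10⁻⁴⁴ s
atomic unit of time: τ_au = (4πε₀)²ℏ³/(m_e e⁴) = 2.423 × 10⁻¹⁷ s
518 × 5.392 × 10⁻⁴⁴ / 2.423 × 10⁻¹⁷ = 1.153 × 10⁻²⁴

1.153 × 10⁻²⁴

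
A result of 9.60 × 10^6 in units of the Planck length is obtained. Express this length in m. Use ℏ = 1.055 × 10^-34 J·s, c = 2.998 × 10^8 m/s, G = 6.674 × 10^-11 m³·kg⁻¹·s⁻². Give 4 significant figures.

One Planck length: ℓ_P = √(ℏG/c³) = 1.616 × 10^-35 m.
9.60 × 10^6 × 1.616 × 10^-35 m = 1.552 × 10^-28 m

1.552 × 10^-28 m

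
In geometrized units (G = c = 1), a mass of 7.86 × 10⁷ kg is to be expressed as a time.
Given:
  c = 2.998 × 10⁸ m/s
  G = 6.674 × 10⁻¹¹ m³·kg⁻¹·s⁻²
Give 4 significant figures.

1.947 × 10⁻²⁸ s

Mass → time via G/c³.
7.86 × 10⁷ kg × (G/c³) = 1.947 × 10⁻²⁸ s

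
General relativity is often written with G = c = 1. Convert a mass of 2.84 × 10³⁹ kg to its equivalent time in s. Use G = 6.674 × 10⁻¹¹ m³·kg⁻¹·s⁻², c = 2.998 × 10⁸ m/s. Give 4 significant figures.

7.034 × 10³ s

Mass → time via G/c³.
2.84 × 10³⁹ kg × (G/c³) = 7.034 × 10³ s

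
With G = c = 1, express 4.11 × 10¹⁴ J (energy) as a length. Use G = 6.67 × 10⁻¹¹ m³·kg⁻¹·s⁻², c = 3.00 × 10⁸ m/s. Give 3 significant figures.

Energy → length via G/c⁴.
4.11 × 10¹⁴ J × (G/c⁴) = 3.38 × 10⁻³⁰ m

3.38 × 10⁻³⁰ m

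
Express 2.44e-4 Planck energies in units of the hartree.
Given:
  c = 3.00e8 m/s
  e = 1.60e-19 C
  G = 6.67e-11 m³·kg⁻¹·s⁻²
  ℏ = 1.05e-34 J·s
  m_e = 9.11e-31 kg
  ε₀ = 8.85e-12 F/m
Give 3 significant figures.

1.09e23

Planck energy: E_P = √(ℏc⁵/G) = 1.96e9 J
hartree: E_h = m_e e⁴/(4πε₀ℏ)² = 4.38e-18 J
2.44e-4 × 1.96e9 / 4.38e-18 = 1.09e23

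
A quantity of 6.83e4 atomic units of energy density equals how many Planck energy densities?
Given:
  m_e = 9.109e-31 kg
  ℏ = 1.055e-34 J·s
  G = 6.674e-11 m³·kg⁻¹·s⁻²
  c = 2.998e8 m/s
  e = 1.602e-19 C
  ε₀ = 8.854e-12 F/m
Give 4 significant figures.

atomic unit of energy density: u_au = E_h/a₀³ = m_e⁴e¹⁰/((4πε₀)⁵ℏ⁸) = 2.929e13 J/m³
Planck energy density: u_P = c⁷/(ℏG²) = 4.632e113 J/m³
6.83e4 × 2.929e13 / 4.632e113 = 4.319e-96

4.319e-96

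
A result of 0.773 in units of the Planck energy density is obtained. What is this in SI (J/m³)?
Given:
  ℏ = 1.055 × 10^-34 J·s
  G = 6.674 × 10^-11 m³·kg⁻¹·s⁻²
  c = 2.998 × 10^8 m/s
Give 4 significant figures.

3.581 × 10^113 J/m³

One Planck energy density: u_P = c⁷/(ℏG²) = 4.632 × 10^113 J/m³.
0.773 × 4.632 × 10^113 J/m³ = 3.581 × 10^113 J/m³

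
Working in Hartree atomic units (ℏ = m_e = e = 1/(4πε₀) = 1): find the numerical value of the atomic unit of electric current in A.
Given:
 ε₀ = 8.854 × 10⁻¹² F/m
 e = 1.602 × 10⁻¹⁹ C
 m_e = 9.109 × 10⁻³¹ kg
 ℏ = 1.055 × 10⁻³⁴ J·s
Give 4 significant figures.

From ℏ = m_e = e = 1/(4πε₀) = 1 the current scale is I_au = e E_h/ℏ = m_e e⁵/((4πε₀)²ℏ³).
E_h = 4.354 × 10⁻¹⁸ J
e·E_h/ℏ = 6.612 × 10⁻³ A

6.612 × 10⁻³ A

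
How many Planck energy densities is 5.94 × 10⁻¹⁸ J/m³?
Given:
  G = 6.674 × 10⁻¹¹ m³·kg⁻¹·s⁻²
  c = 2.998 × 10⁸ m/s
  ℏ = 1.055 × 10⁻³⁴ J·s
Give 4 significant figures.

Planck energy density: u_P = c⁷/(ℏG²) = 4.632 × 10¹¹³ J/m³.
5.94 × 10⁻¹⁸ / 4.632 × 10¹¹³ = 1.282 × 10⁻¹³¹

1.282 × 10⁻¹³¹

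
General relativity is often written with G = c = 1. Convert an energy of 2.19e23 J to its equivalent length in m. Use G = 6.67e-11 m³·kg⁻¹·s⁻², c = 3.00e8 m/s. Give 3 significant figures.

1.80e-21 m

Energy → length via G/c⁴.
2.19e23 J × (G/c⁴) = 1.80e-21 m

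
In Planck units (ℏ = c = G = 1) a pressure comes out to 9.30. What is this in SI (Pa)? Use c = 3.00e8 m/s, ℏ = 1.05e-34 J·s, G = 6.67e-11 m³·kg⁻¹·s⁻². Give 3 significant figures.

One Planck pressure: p_P = c⁷/(ℏG²) = 4.68e113 Pa.
9.30 × 4.68e113 Pa = 4.35e114 Pa

4.35e114 Pa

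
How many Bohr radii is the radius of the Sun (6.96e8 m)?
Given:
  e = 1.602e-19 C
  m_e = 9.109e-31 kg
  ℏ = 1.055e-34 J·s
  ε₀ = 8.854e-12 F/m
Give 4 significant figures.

1.314e19

Bohr radius: a₀ = 4πε₀ℏ²/(m_e e²) = 5.297e-11 m.
6.96e8 / 5.297e-11 = 1.314e19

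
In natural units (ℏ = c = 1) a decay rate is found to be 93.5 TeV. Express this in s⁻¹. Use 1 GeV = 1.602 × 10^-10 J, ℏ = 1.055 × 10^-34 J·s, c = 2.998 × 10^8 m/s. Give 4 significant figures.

A rate is [E]/ℏ; divide by ℏ.
1 GeV → 1/ℏ × (1 GeV in J) = 1.518 × 10^24 s⁻¹.
Convert the energy scale: 93.5 TeV = 9.35 × 10^4 GeV.
Result: 9.35 × 10^4 × 1.518 × 10^24 = 1.420 × 10^29 s⁻¹.

1.420 × 10^29 s⁻¹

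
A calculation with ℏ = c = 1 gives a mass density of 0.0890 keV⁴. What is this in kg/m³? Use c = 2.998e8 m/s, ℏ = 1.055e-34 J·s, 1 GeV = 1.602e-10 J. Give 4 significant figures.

Mass density is [E]/(c²[L]³) = [E]⁴/(ℏ³c⁵).
1 GeV⁴ → 1/(ℏ³c⁵) × (1 GeV in J)⁴ = 2.316e20 kg/m³.
Convert the energy scale: 0.0890 keV⁴ = 8.90e-26 GeV⁴.
Result: 8.90e-26 × 2.316e20 = 2.061e-5 kg/m³.

2.061e-5 kg/m³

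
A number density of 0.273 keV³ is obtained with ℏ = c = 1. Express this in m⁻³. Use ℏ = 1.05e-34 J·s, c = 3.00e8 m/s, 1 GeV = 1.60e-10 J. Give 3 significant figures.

Number density is [L]⁻³ = [E]³/(ℏc)³.
1 GeV³ → 1/(ℏc)³ × (1 GeV in J)³ = 1.31e47 m⁻³.
Convert the energy scale: 0.273 keV³ = 2.73e-19 GeV³.
Result: 2.73e-19 × 1.31e47 = 3.58e28 m⁻³.

3.58e28 m⁻³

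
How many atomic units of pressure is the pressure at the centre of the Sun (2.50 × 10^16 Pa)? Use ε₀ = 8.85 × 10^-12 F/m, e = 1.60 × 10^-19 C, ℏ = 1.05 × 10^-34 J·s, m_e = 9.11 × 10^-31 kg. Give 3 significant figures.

atomic unit of pressure: P_au = E_h/a₀³ = m_e⁴e¹⁰/((4πε₀)⁵ℏ⁸) = 3.01 × 10^13 Pa.
2.50 × 10^16 / 3.01 × 10^13 = 830

830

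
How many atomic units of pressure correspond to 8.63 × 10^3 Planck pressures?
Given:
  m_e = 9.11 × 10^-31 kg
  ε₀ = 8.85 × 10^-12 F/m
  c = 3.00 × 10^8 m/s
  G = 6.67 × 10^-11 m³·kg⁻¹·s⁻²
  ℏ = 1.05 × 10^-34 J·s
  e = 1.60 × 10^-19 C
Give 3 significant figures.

1.34 × 10^104

Planck pressure: p_P = c⁷/(ℏG²) = 4.68 × 10^113 Pa
atomic unit of pressure: P_au = E_h/a₀³ = m_e⁴e¹⁰/((4πε₀)⁵ℏ⁸) = 3.01 × 10^13 Pa
8.63 × 10^3 × 4.68 × 10^113 / 3.01 × 10^13 = 1.34 × 10^104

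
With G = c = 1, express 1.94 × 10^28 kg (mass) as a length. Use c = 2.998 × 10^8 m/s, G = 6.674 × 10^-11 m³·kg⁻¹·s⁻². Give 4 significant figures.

In G = c = 1 units mass has dimensions of length; the conversion factor is G/c².
1.94 × 10^28 kg × (G/c²) = 14.41 m

14.41 m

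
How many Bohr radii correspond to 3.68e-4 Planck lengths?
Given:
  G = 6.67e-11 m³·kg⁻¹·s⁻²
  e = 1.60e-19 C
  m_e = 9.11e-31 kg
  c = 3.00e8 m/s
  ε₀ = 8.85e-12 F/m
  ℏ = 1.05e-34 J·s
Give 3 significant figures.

1.13e-28

Planck length: ℓ_P = √(ℏG/c³) = 1.61e-35 m
Bohr radius: a₀ = 4πε₀ℏ²/(m_e e²) = 5.26e-11 m
3.68e-4 × 1.61e-35 / 5.26e-11 = 1.13e-28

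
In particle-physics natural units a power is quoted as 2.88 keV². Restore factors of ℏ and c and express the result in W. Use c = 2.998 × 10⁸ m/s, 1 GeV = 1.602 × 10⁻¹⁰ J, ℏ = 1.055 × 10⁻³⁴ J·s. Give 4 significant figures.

700.6 W

Power is [E]/[T] = [E]²/ℏ.
1 GeV² → 1/ℏ × (1 GeV in J)² = 2.433 × 10¹⁴ W.
Convert the energy scale: 2.88 keV² = 2.88 × 10⁻¹² GeV².
Result: 2.88 × 10⁻¹² × 2.433 × 10¹⁴ = 700.6 W.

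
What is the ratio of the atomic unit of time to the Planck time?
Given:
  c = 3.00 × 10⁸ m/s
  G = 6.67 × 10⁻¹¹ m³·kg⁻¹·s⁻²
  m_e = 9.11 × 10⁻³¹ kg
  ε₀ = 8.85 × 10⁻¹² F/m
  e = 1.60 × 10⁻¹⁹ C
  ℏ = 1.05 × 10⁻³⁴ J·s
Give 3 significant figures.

atomic unit of time: τ_au = (4πε₀)²ℏ³/(m_e e⁴) = 2.40 × 10⁻¹⁷ s
Planck time: t_P = √(ℏG/c⁵) = 5.37 × 10⁻⁴⁴ s
ratio = 2.40 × 10⁻¹⁷ / 5.37 × 10⁻⁴⁴ = 4.47 × 10²⁶

4.47 × 10²⁶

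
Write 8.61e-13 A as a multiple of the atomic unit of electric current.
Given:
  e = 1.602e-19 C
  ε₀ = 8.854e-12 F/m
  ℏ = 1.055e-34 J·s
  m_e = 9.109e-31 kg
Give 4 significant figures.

atomic unit of electric current: I_au = e E_h/ℏ = m_e e⁵/((4πε₀)²ℏ³) = 6.612e-3 A.
8.61e-13 / 6.612e-3 = 1.302e-10

1.302e-10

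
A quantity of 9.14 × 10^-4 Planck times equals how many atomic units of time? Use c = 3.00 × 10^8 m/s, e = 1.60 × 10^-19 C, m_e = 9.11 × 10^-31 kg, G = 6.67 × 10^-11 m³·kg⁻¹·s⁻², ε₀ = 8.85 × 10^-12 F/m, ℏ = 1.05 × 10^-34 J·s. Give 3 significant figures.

Planck time: t_P = √(ℏG/c⁵) = 5.37 × 10^-44 s
atomic unit of time: τ_au = (4πε₀)²ℏ³/(m_e e⁴) = 2.40 × 10^-17 s
9.14 × 10^-4 × 5.37 × 10^-44 / 2.40 × 10^-17 = 2.05 × 10^-30

2.05 × 10^-30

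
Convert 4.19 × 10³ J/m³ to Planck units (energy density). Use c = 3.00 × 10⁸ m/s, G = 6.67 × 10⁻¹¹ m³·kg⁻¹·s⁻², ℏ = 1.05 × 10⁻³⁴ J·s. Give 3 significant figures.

8.95 × 10⁻¹¹¹

Planck energy density: u_P = c⁷/(ℏG²) = 4.68 × 10¹¹³ J/m³.
4.19 × 10³ / 4.68 × 10¹¹³ = 8.95 × 10⁻¹¹¹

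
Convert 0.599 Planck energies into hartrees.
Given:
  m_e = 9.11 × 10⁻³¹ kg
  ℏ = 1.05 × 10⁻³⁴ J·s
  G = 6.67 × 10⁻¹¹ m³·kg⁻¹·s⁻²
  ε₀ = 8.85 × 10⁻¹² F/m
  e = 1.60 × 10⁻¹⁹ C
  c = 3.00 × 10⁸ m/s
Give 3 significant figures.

2.68 × 10²⁶

Planck energy: E_P = √(ℏc⁵/G) = 1.96 × 10⁹ J
hartree: E_h = m_e e⁴/(4πε₀ℏ)² = 4.38 × 10⁻¹⁸ J
0.599 × 1.96 × 10⁹ / 4.38 × 10⁻¹⁸ = 2.68 × 10²⁶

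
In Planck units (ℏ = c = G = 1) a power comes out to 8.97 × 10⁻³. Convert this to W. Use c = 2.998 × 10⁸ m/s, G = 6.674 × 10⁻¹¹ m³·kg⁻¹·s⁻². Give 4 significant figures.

One Planck power: P_P = c⁵/G = 3.629 × 10⁵² W.
8.97 × 10⁻³ × 3.629 × 10⁵² W = 3.255 × 10⁵⁰ W

3.255 × 10⁵⁰ W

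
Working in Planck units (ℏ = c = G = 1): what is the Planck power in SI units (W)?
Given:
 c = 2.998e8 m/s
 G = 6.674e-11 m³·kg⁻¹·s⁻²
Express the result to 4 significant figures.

3.629e52 W

From ℏ = c = G = 1 the power scale is P_P = c⁵/G.
  = 2.422e42 / 6.674e-11
  = 3.629e52 W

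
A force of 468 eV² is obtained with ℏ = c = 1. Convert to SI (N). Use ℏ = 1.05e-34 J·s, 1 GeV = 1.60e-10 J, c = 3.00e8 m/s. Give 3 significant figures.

Force is [E]/[L] = [E]²/(ℏc); restore (ℏc)⁻¹.
1 GeV² → 1/(ℏc) × (1 GeV in J)² = 8.13e5 N.
Convert the energy scale: 468 eV² = 4.68e-16 GeV².
Result: 4.68e-16 × 8.13e5 = 3.80e-10 N.

3.80e-10 N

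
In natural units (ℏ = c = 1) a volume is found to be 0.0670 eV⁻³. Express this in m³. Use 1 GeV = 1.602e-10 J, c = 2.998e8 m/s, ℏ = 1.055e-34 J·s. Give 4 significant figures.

Volume is [L]³ = [E]⁻³·(ℏc)³.
1 GeV⁻³ → (ℏc)³ × (1 GeV in J)⁻³ = 7.696e-48 m³.
Convert the energy scale: 0.0670 eV⁻³ = 6.70e25 GeV⁻³.
Result: 6.70e25 × 7.696e-48 = 5.156e-22 m³.

5.156e-22 m³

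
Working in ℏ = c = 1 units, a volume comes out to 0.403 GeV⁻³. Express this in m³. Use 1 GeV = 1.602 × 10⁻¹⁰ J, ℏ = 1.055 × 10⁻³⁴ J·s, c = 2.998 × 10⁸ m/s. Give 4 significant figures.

3.101 × 10⁻⁴⁸ m³

Volume is [L]³ = [E]⁻³·(ℏc)³.
1 GeV⁻³ → (ℏc)³ × (1 GeV in J)⁻³ = 7.696 × 10⁻⁴⁸ m³.
Result: 0.403 × 7.696 × 10⁻⁴⁸ = 3.101 × 10⁻⁴⁸ m³.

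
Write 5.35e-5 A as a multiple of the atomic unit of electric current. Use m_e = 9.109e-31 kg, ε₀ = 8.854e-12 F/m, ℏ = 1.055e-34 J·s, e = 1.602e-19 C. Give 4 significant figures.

atomic unit of electric current: I_au = e E_h/ℏ = m_e e⁵/((4πε₀)²ℏ³) = 6.612e-3 A.
5.35e-5 / 6.612e-3 = 8.091e-3

8.091e-3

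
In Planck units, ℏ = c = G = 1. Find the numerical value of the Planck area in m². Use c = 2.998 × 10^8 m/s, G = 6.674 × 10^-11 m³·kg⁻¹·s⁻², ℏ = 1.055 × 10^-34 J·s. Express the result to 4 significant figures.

2.613 × 10^-70 m²

Dimensional analysis gives A_P = ℏG/c³.
  = 7.041 × 10^-45 / 2.695 × 10^25
  = 2.613 × 10^-70 m²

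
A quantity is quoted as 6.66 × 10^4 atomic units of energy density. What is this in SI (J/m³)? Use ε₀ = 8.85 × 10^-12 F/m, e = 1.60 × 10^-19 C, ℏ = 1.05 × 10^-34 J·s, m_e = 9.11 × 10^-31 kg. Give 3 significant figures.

2.01 × 10^18 J/m³

One atomic unit of energy density: u_au = E_h/a₀³ = m_e⁴e¹⁰/((4πε₀)⁵ℏ⁸) = 3.01 × 10^13 J/m³.
6.66 × 10^4 × 3.01 × 10^13 J/m³ = 2.01 × 10^18 J/m³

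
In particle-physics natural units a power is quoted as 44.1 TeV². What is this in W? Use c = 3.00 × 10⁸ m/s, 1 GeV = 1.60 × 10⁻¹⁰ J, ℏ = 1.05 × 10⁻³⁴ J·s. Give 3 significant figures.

Power is [E]/[T] = [E]²/ℏ.
1 GeV² → 1/ℏ × (1 GeV in J)² = 2.44 × 10¹⁴ W.
Convert the energy scale: 44.1 TeV² = 4.41 × 10⁷ GeV².
Result: 4.41 × 10⁷ × 2.44 × 10¹⁴ = 1.08 × 10²² W.

1.08 × 10²² W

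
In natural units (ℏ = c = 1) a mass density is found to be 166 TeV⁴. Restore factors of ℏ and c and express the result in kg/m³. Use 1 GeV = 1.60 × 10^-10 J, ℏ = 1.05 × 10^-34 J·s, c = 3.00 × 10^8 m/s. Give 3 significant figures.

3.87 × 10^34 kg/m³

Mass density is [E]/(c²[L]³) = [E]⁴/(ℏ³c⁵).
1 GeV⁴ → 1/(ℏ³c⁵) × (1 GeV in J)⁴ = 2.33 × 10^20 kg/m³.
Convert the energy scale: 166 TeV⁴ = 1.66 × 10^14 GeV⁴.
Result: 1.66 × 10^14 × 2.33 × 10^20 = 3.87 × 10^34 kg/m³.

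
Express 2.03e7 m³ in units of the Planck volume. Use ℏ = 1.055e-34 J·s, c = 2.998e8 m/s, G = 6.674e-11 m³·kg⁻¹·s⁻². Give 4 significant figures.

4.806e111

Planck volume: V_P = (ℏG/c³)^(3/2) = 4.224e-105 m³.
2.03e7 / 4.224e-105 = 4.806e111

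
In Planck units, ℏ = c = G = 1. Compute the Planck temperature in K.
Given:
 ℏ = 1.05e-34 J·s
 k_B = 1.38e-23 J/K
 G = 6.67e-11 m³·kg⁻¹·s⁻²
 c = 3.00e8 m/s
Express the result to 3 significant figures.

The unique combination of the constants set to 1 with dimensions of temperature is T_P = √(ℏc⁵/G) / k_B.
  = √(3.83e18) × 7.25e22
  = 1.42e32 K

1.42e32 K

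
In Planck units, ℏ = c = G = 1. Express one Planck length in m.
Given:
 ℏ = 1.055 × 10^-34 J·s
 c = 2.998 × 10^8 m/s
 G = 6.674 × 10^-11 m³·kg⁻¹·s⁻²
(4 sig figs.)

From ℏ = c = G = 1 the length scale is ℓ_P = √(ℏG/c³).
  = √(2.613 × 10^-70)
  = 1.616 × 10^-35 m

1.616 × 10^-35 m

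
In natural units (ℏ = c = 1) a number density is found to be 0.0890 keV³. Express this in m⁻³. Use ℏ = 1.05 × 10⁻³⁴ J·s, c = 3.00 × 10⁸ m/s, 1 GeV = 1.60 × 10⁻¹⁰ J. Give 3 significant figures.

1.17 × 10²⁸ m⁻³

Number density is [L]⁻³ = [E]³/(ℏc)³.
1 GeV³ → 1/(ℏc)³ × (1 GeV in J)³ = 1.31 × 10⁴⁷ m⁻³.
Convert the energy scale: 0.0890 keV³ = 8.90 × 10⁻²⁰ GeV³.
Result: 8.90 × 10⁻²⁰ × 1.31 × 10⁴⁷ = 1.17 × 10²⁸ m⁻³.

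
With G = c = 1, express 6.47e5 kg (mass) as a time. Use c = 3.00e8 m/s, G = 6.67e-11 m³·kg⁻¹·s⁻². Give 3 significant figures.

1.60e-30 s

Mass → time via G/c³.
6.47e5 kg × (G/c³) = 1.60e-30 s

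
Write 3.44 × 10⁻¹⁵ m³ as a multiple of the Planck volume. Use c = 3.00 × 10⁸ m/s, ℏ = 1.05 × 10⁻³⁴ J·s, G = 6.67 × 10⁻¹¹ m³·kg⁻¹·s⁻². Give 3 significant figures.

Planck volume: V_P = (ℏG/c³)^(3/2) = 4.18 × 10⁻¹⁰⁵ m³.
3.44 × 10⁻¹⁵ / 4.18 × 10⁻¹⁰⁵ = 8.23 × 10⁸⁹

8.23 × 10⁸⁹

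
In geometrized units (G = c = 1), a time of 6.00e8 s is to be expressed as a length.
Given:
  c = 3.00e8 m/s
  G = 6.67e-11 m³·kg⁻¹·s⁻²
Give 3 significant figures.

1.80e17 m

Time → length via c.
6.00e8 s × (c) = 1.80e17 m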